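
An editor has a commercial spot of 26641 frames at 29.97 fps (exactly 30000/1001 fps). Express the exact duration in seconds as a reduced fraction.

26667641/30000 seconds

Running time = 26641 ÷ (30000/1001) = 26641 × 1001/30000 = 26667641/30000 s.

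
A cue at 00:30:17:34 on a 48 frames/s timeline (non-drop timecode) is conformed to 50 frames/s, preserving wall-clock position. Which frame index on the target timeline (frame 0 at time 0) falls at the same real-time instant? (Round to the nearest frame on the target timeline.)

Source frame index: (0×3600 + 30×60 + 17) × 48 + 34 = 87250.
Real time: 87250 / (48) = 43625/24 s.
Target frame: (43625/24) × (50) = 1090625/12 ≈ 90885.417 → 90885.

frame 90885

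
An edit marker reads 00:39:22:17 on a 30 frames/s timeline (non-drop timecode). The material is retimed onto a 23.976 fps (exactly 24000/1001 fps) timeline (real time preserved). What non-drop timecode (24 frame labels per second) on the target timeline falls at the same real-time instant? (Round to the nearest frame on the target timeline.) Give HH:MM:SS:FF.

Source frame index: (0×3600 + 39×60 + 22) × 30 + 17 = 70877.
Real time: 70877 / (30) = 70877/30 s.
Target frame: (70877/30) × (24000/1001) = 56701600/1001 ≈ 56644.955 → 56645.
At 24 labels/s: frame 56645 → 00:39:20:05.

00:39:20:05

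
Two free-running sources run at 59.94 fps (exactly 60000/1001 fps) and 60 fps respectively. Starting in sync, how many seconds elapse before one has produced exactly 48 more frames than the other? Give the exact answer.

800.8 seconds

The gap grows by |60 − 60000/1001| = 60/1001 frames per second.
Time for a 48-frame gap: 48 ÷ (60/1001) = 800.8 s.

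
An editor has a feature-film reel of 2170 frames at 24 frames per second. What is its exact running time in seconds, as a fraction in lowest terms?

1085/12 seconds

Running time = 2170 ÷ (24) = 2170 × 1/24 = 1085/12 s.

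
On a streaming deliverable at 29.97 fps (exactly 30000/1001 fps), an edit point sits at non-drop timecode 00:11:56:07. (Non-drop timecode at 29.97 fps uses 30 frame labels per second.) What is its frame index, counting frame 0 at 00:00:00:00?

frame 21487

Total seconds to the label: (0 × 3600 + 11 × 60 + 56) = 716.
Frame index = 716 × 30 + 7 = 21487.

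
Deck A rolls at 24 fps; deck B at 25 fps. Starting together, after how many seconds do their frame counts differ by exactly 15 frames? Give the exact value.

The gap grows by |25 − 24| = 1 frame per second.
Time for a 15-frame gap: 15 ÷ (1) = 15 s.

15 seconds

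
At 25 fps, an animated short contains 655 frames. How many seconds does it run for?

26.2 seconds

Running time = 655 / (25) = 26.2 s.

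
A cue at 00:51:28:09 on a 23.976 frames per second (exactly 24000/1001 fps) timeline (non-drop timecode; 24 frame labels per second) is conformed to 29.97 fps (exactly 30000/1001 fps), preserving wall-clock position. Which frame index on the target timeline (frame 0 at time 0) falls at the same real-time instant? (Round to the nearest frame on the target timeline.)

Source frame index: (0×3600 + 51×60 + 28) × 24 + 9 = 74121.
Real time: 74121 / (24000/1001) = 24731707/8000 s.
Target frame: (24731707/8000) × (30000/1001) = 370605/4 ≈ 92651.250 → 92651.

frame 92651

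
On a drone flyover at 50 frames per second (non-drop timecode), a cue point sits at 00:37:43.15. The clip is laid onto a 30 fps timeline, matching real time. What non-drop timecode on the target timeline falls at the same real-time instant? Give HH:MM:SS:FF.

00:37:43:09

Source frame index: (0×3600 + 37×60 + 43) × 50 + 15 = 113165.
Real time: 113165 / (50) = 22633/10 s.
Target frame: (22633/10) × (30) = 67899.
At 30 labels/s: frame 67899 → 00:37:43:09.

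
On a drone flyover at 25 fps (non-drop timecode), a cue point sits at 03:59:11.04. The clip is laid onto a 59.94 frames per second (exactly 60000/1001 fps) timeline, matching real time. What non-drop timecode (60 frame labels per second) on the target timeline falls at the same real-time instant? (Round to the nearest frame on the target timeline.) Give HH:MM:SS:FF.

Source frame index: (3×3600 + 59×60 + 11) × 25 + 4 = 358779.
Real time: 358779 / (25) = 358779/25 s.
Target frame: (358779/25) × (60000/1001) = 861069600/1001 ≈ 860209.391 → 860209.
At 60 labels/s: frame 860209 → 03:58:56:49.

03:58:56:49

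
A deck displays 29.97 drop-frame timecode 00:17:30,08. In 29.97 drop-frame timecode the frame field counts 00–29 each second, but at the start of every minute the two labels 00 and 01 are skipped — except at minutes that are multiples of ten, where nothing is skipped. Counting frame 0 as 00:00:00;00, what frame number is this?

As if non-drop at 30 labels/s: (0 × 3600 + 17 × 60 + 30) × 30 + 8 = 31508.
Minute boundaries passed: 17; those not divisible by 10: 17 − 1 = 16; dropped labels = 2 × 16 = 32.
Actual frame index = 31508 − 32 = 31476.

31476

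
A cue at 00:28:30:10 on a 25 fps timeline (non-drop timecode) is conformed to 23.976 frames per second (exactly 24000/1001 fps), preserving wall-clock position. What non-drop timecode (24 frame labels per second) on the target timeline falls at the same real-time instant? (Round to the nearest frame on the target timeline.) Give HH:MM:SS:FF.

00:28:28:17

Source frame index: (0×3600 + 28×60 + 30) × 25 + 10 = 42760.
Real time: 42760 / (25) = 8552/5 s.
Target frame: (8552/5) × (24000/1001) = 41049600/1001 ≈ 41008.591 → 41009.
At 24 labels/s: frame 41009 → 00:28:28:17.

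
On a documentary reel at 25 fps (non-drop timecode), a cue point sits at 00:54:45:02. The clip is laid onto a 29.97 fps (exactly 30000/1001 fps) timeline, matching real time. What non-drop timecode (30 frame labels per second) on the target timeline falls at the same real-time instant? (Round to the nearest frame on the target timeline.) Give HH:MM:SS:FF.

00:54:41:24

Source frame index: (0×3600 + 54×60 + 45) × 25 + 2 = 82127.
Real time: 82127 / (25) = 82127/25 s.
Target frame: (82127/25) × (30000/1001) = 98552400/1001 ≈ 98453.946 → 98454.
At 30 labels/s: frame 98454 → 00:54:41:24.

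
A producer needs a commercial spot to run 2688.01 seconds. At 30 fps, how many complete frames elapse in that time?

Frames = 2688.01 × 30 = 806403/10 ≈ 80640.3000.
Complete frames: 80640.

80640 frames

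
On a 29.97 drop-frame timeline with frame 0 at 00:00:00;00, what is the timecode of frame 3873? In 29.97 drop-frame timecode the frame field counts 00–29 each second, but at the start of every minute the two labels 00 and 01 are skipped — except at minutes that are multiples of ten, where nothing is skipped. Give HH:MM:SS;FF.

00:02:09;07

Each 10-minute DF block holds 10 × 60 × 30 − 9 × 2 = 17982 frames. 3873 ÷ 17982 → 0 full blocks, remainder 3873.
Within the partial block the first minute is 1800 frames and each further minute 1798, so 2 further minute boundaries passed. Total skipped labels = 18 × 0 + 2 × 2 = 4.
Non-drop label index = 3873 + 4 = 3877; at 30 labels/s that is 00:02:09:07, i.e. DF 00:02:09;07.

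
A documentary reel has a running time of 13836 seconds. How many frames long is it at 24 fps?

332064 frames

Frames = 13836 × 24 = 332064.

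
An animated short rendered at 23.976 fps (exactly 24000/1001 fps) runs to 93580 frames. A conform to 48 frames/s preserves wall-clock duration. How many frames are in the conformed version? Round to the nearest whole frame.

187347 frames

Frames at target rate = 93580 × (48) / (24000/1001) = 4683679/25 ≈ 187347.160.
Nearest whole frame: 187347.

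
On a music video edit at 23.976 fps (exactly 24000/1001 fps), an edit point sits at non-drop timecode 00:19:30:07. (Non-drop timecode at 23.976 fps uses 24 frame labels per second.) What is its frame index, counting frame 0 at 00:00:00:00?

28087

Total seconds to the label: (0 × 3600 + 19 × 60 + 30) = 1170.
Frame index = 1170 × 24 + 7 = 28087.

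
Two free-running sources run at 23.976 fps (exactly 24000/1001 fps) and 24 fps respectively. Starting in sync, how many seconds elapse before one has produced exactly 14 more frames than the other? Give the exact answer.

The gap grows by |24 − 24000/1001| = 24/1001 frames per second.
Time for a 14-frame gap: 14 ÷ (24/1001) = 7007/12 s.

7007/12 seconds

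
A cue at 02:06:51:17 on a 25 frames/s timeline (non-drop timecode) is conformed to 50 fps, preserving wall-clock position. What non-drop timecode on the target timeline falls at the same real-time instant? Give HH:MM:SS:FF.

Source frame index: (2×3600 + 6×60 + 51) × 25 + 17 = 190292.
Real time: 190292 / (25) = 190292/25 s.
Target frame: (190292/25) × (50) = 380584.
At 50 labels/s: frame 380584 → 02:06:51:34.

02:06:51:34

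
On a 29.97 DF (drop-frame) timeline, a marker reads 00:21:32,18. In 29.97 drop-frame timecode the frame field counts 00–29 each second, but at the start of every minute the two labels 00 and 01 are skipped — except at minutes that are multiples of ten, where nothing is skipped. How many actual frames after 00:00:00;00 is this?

As if non-drop at 30 labels/s: (0 × 3600 + 21 × 60 + 32) × 30 + 18 = 38778.
Minute boundaries passed: 21; those not divisible by 10: 21 − 2 = 19; dropped labels = 2 × 19 = 38.
Actual frame index = 38778 − 38 = 38740.

38740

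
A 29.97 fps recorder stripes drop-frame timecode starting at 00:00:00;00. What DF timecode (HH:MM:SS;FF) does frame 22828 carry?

Ten DF minutes hold 17982 frames, so frame 22828 lies in block 1 (frames 17982–35963) with 4846 frames into that block.
The block's first minute is 1800 frames and the rest 1798 each; 4846 frames reaches minute 2, so 1 × 18 + 2 × 2 = 22 labels have been skipped so far.
Adding those back, label number 22828 + 22 = 22850 at 30 labels/s is 761 s + 20 f = 0 h 12 min 41 s frame 20, i.e. 00:12:41;20.

00:12:41;20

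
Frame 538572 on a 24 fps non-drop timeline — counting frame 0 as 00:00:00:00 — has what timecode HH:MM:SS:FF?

06:14:00:12

538572 ÷ 24 = 22440 full seconds, remainder 12 frames.
22440 s = 6 h 14 min 0 s.
Timecode: 06:14:00:12.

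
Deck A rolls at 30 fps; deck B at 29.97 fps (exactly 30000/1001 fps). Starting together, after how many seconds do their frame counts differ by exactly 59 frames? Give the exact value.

59059/30 seconds

The gap grows by |30000/1001 − 30| = 30/1001 frames per second.
Time for a 59-frame gap: 59 ÷ (30/1001) = 59059/30 s.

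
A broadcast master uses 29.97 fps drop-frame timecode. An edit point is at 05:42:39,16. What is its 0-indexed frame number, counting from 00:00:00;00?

616170

Complete 10-minute blocks: 34, each 17982 frames → 611388.
Remaining 2 whole minutes in the current block: 1800 + 1 × 1798 = 3598 frames.
Within the current minute: 39 × 30 + 16 − 2 = 1184 (labels ;00/;01 skipped at this minute). Total = 611388 + 3598 + 1184 = 616170.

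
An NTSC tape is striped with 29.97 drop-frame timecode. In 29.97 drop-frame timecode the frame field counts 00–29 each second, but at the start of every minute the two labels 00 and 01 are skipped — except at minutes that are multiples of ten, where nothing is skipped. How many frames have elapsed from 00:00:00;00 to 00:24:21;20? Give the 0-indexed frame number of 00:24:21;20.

43806

As if non-drop at 30 labels/s: (0 × 3600 + 24 × 60 + 21) × 30 + 20 = 43850.
Minute boundaries passed: 24; those not divisible by 10: 24 − 2 = 22; dropped labels = 2 × 22 = 44.
Actual frame index = 43850 − 44 = 43806.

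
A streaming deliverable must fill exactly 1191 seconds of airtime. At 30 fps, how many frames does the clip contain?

35730 frames

Frames = 1191 × 30 = 35730.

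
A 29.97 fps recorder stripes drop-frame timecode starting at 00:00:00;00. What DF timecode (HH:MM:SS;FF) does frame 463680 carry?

04:17:51;14

Each 10-minute DF block holds 10 × 60 × 30 − 9 × 2 = 17982 frames. 463680 ÷ 17982 → 25 full blocks, remainder 14130.
Within the partial block the first minute is 1800 frames and each further minute 1798, so 7 further minute boundaries passed. Total skipped labels = 18 × 25 + 2 × 7 = 464.
Non-drop label index = 463680 + 464 = 464144; at 30 labels/s that is 04:17:51:14, i.e. DF 04:17:51;14.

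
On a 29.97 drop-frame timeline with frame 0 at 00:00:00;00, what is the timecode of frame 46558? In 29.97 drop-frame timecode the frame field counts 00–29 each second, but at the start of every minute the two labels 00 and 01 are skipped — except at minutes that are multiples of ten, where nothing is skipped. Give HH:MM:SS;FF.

Each 10-minute DF block holds 10 × 60 × 30 − 9 × 2 = 17982 frames. 46558 ÷ 17982 → 2 full blocks, remainder 10594.
Within the partial block the first minute is 1800 frames and each further minute 1798, so 5 further minute boundaries passed. Total skipped labels = 18 × 2 + 2 × 5 = 46.
Non-drop label index = 46558 + 46 = 46604; at 30 labels/s that is 00:25:53:14, i.e. DF 00:25:53;14.

00:25:53;14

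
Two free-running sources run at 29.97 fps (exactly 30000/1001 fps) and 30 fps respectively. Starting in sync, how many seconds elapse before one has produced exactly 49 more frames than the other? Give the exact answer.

49049/30 seconds

The gap grows by |30 − 30000/1001| = 30/1001 frames per second.
Time for a 49-frame gap: 49 ÷ (30/1001) = 49049/30 s.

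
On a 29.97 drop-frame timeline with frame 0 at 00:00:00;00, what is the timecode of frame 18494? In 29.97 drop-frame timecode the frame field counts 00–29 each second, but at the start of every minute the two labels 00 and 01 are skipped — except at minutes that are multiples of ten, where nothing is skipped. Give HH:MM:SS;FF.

00:10:17;02

Ten DF minutes hold 17982 frames, so frame 18494 lies in block 1 (frames 17982–35963) with 512 frames into that block.
The block's first minute is 1800 frames and the rest 1798 each; 512 frames reaches minute 0, so 1 × 18 + 0 × 2 = 18 labels have been skipped so far.
Adding those back, label number 18494 + 18 = 18512 at 30 labels/s is 617 s + 2 f = 0 h 10 min 17 s frame 2, i.e. 00:10:17;02.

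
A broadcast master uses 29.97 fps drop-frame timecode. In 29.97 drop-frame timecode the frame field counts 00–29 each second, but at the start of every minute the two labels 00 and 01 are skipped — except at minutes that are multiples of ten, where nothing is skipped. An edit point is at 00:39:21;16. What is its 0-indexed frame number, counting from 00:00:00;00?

70774

As if non-drop at 30 labels/s: (0 × 3600 + 39 × 60 + 21) × 30 + 16 = 70846.
Minute boundaries passed: 39; those not divisible by 10: 39 − 3 = 36; dropped labels = 2 × 36 = 72.
Actual frame index = 70846 − 72 = 70774.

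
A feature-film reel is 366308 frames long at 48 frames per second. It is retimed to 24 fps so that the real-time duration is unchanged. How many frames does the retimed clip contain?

183154 frames

Target frames = source frames × (target rate / source rate) = 366308 × (24)/(48) = 366308 × 1/2 = 183154.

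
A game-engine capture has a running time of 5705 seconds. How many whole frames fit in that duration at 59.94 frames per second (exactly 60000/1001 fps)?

341958 frames

Frames = 5705 × 60000/1001 = 48900000/143 ≈ 341958.0420.
Complete frames: 341958.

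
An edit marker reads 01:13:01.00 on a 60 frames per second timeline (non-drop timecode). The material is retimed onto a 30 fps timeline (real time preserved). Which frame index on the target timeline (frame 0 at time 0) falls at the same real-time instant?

frame 131430

Source frame index: (1×3600 + 13×60 + 1) × 60 + 0 = 262860.
Real time: 262860 / (60) = 4381 s.
Target frame: (4381) × (30) = 131430.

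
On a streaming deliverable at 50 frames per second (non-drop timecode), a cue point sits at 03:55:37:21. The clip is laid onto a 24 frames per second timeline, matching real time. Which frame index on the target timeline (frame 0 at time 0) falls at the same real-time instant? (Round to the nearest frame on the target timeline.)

Source frame index: (3×3600 + 55×60 + 37) × 50 + 21 = 706871.
Real time: 706871 / (50) = 706871/50 s.
Target frame: (706871/50) × (24) = 8482452/25 ≈ 339298.080 → 339298.

frame 339298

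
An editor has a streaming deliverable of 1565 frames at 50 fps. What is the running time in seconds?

31.3 seconds

Running time = 1565 / (50) = 31.3 s.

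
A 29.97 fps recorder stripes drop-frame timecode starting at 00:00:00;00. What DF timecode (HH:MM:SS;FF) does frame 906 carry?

00:00:30;06

Each 10-minute DF block holds 10 × 60 × 30 − 9 × 2 = 17982 frames. 906 ÷ 17982 → 0 full blocks, remainder 906.
Within the partial block the first minute is 1800 frames and each further minute 1798, so 0 further minute boundaries passed. Total skipped labels = 18 × 0 + 2 × 0 = 0.
Non-drop label index = 906 + 0 = 906; at 30 labels/s that is 00:00:30:06, i.e. DF 00:00:30;06.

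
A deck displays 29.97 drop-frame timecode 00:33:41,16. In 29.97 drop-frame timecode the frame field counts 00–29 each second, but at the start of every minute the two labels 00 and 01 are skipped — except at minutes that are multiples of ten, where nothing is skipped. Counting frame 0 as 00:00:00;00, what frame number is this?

60586

As if non-drop at 30 labels/s: (0 × 3600 + 33 × 60 + 41) × 30 + 16 = 60646.
Minute boundaries passed: 33; those not divisible by 10: 33 − 3 = 30; dropped labels = 2 × 30 = 60.
Actual frame index = 60646 − 60 = 60586.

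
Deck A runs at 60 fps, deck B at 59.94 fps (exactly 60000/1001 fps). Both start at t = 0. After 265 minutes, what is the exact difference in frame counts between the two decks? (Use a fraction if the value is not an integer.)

954000/1001 frames

265 min = 15900 s.
A emits 60 × 15900 = 954000 frames; B emits 60000/1001 × 15900 = 954000000/1001.
Difference = 954000/1001 frames (≈ 953.0470); B is behind A.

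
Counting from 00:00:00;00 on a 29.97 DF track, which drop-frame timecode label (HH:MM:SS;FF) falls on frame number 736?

00:00:24;16

Ten DF minutes hold 17982 frames, so frame 736 lies in block 0 (frames 0–17981) with 736 frames into that block.
The block's first minute is 1800 frames and the rest 1798 each; 736 frames reaches minute 0, so 0 × 18 + 0 × 2 = 0 labels have been skipped so far.
Adding those back, label number 736 + 0 = 736 at 30 labels/s is 24 s + 16 f = 0 h 0 min 24 s frame 16, i.e. 00:00:24;16.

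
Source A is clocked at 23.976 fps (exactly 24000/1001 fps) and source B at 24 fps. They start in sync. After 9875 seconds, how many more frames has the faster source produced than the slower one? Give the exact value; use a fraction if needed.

A emits 24000/1001 × 9875 = 237000000/1001 frames; B emits 24 × 9875 = 237000.
Difference = 237000/1001 frames (≈ 236.7632); B is ahead of A.

237000/1001 frames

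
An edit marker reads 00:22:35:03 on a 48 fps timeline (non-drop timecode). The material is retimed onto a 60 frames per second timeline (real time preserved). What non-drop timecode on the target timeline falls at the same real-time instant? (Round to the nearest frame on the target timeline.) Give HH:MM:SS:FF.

00:22:35:04

Source frame index: (0×3600 + 22×60 + 35) × 48 + 3 = 65043.
Real time: 65043 / (48) = 21681/16 s.
Target frame: (21681/16) × (60) = 325215/4 ≈ 81303.750 → 81304.
At 60 labels/s: frame 81304 → 00:22:35:04.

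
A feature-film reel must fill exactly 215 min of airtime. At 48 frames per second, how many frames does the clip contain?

619200 frames

215 min = 12900 s.
Frames = 12900 × 48 = 619200.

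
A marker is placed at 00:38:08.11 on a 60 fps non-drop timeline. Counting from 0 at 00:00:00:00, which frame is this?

Total seconds to the label: (0 × 3600 + 38 × 60 + 8) = 2288.
Frame index = 2288 × 60 + 11 = 137291.

137291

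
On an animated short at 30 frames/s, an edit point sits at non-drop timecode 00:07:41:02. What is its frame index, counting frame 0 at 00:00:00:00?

Total seconds to the label: (0 × 3600 + 7 × 60 + 41) = 461.
Frame index = 461 × 30 + 2 = 13832.

frame 13832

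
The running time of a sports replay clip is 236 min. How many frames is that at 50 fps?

708000 frames

236 min = 14160 s.
Frames = 14160 × 50 = 708000.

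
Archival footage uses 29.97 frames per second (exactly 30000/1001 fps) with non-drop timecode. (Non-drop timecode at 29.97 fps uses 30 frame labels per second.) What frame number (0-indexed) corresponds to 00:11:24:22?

20542

Total seconds to the label: (0 × 3600 + 11 × 60 + 24) = 684.
Frame index = 684 × 30 + 22 = 20542.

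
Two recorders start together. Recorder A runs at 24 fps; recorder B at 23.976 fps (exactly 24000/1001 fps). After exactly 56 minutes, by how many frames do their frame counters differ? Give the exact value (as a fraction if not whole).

56 min = 3360 s.
A emits 24 × 3360 = 80640 frames; B emits 24000/1001 × 3360 = 11520000/143.
Difference = 11520/143 frames (≈ 80.5594); B is behind A.

11520/143 frames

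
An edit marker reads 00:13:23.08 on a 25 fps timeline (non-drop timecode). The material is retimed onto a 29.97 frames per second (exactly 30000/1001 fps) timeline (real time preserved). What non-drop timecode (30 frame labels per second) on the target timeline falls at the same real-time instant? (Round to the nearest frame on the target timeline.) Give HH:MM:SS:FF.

00:13:22:16

Source frame index: (0×3600 + 13×60 + 23) × 25 + 8 = 20083.
Real time: 20083 / (25) = 20083/25 s.
Target frame: (20083/25) × (30000/1001) = 3442800/143 ≈ 24075.524 → 24076.
At 30 labels/s: frame 24076 → 00:13:22:16.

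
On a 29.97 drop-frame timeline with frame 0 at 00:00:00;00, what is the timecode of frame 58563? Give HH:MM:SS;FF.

00:32:34;01

Ten DF minutes hold 17982 frames, so frame 58563 lies in block 3 (frames 53946–71927) with 4617 frames into that block.
The block's first minute is 1800 frames and the rest 1798 each; 4617 frames reaches minute 2, so 3 × 18 + 2 × 2 = 58 labels have been skipped so far.
Adding those back, label number 58563 + 58 = 58621 at 30 labels/s is 1954 s + 1 f = 0 h 32 min 34 s frame 1, i.e. 00:32:34;01.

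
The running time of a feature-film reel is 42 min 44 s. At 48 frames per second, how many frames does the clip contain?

42 min 44 s = 2564 s.
Frames = 2564 × 48 = 123072.

123072 frames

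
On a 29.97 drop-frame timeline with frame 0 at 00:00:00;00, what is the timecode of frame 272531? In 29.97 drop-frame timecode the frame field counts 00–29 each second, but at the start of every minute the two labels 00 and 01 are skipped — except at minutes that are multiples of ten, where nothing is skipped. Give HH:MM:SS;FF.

02:31:33;13

Each 10-minute DF block holds 10 × 60 × 30 − 9 × 2 = 17982 frames. 272531 ÷ 17982 → 15 full blocks, remainder 2801.
Within the partial block the first minute is 1800 frames and each further minute 1798, so 1 further minute boundary passed. Total skipped labels = 18 × 15 + 2 × 1 = 272.
Non-drop label index = 272531 + 272 = 272803; at 30 labels/s that is 02:31:33:13, i.e. DF 02:31:33;13.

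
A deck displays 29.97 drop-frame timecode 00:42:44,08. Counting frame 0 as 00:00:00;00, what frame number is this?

Complete 10-minute blocks: 4, each 17982 frames → 71928.
Remaining 2 whole minutes in the current block: 1800 + 1 × 1798 = 3598 frames.
Within the current minute: 44 × 30 + 8 − 2 = 1326 (labels ;00/;01 skipped at this minute). Total = 71928 + 3598 + 1326 = 76852.

76852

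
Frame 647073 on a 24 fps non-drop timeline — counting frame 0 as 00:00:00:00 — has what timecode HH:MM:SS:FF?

07:29:21:09

647073 ÷ 24 = 26961 full seconds, remainder 9 frames.
26961 s = 7 h 29 min 21 s.
Timecode: 07:29:21:09.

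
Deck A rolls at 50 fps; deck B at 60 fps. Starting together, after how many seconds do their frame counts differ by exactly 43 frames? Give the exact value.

4.3 seconds

The gap grows by |60 − 50| = 10 frames per second.
Time for a 43-frame gap: 43 ÷ (10) = 4.3 s.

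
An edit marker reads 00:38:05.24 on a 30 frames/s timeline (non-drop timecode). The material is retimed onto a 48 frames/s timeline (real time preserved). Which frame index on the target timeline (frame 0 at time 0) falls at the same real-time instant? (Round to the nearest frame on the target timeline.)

frame 109718

Source frame index: (0×3600 + 38×60 + 5) × 30 + 24 = 68574.
Real time: 68574 / (30) = 11429/5 s.
Target frame: (11429/5) × (48) = 548592/5 ≈ 109718.400 → 109718.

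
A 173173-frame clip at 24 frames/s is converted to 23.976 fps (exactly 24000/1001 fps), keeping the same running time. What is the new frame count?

Target frames = source frames × (target rate / source rate) = 173173 × (24000/1001)/(24) = 173173 × 1000/1001 = 173000.

173000 frames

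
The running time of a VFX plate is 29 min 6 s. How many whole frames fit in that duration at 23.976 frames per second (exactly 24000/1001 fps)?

29 min 6 s = 1746 s.
Frames = 1746 × 24000/1001 = 41904000/1001 ≈ 41862.1379.
Complete frames: 41862.

41862 frames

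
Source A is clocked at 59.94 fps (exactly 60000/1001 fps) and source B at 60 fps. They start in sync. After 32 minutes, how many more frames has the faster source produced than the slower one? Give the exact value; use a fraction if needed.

32 min = 1920 s.
A emits 60000/1001 × 1920 = 115200000/1001 frames; B emits 60 × 1920 = 115200.
Difference = 115200/1001 frames (≈ 115.0849); B is ahead of A.

115200/1001 frames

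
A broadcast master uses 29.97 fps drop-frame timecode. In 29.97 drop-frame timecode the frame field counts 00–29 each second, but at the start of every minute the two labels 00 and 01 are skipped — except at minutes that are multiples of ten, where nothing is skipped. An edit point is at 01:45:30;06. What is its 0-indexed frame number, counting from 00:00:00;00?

189716

As if non-drop at 30 labels/s: (1 × 3600 + 45 × 60 + 30) × 30 + 6 = 189906.
Minute boundaries passed: 105; those not divisible by 10: 105 − 10 = 95; dropped labels = 2 × 95 = 190.
Actual frame index = 189906 − 190 = 189716.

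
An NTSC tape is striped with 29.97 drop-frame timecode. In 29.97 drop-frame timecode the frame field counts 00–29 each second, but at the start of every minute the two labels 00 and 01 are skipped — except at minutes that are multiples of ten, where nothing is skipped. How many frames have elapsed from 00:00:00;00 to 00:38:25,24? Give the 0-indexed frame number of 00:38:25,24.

As if non-drop at 30 labels/s: (0 × 3600 + 38 × 60 + 25) × 30 + 24 = 69174.
Minute boundaries passed: 38; those not divisible by 10: 38 − 3 = 35; dropped labels = 2 × 35 = 70.
Actual frame index = 69174 − 70 = 69104.

69104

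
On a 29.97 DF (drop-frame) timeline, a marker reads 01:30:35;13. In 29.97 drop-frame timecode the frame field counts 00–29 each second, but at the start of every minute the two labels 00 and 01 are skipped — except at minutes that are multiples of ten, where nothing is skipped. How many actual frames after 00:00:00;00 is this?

162901

Complete 10-minute blocks: 9, each 17982 frames → 161838.
Remaining 0 whole minutes in the current block: 0 frames.
Within the current minute: 35 × 30 + 13 = 1063. Total = 161838 + 0 + 1063 = 162901.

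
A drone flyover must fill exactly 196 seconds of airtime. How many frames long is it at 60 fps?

11760 frames

Frames = 196 × 60 = 11760.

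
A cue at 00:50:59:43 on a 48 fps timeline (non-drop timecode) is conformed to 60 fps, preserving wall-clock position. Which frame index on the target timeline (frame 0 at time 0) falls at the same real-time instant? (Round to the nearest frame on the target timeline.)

frame 183594

Source frame index: (0×3600 + 50×60 + 59) × 48 + 43 = 146875.
Real time: 146875 / (48) = 146875/48 s.
Target frame: (146875/48) × (60) = 734375/4 ≈ 183593.750 → 183594.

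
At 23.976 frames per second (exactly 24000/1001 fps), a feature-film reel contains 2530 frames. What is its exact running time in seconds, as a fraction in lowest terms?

253253/2400 seconds

Running time = 2530 ÷ (24000/1001) = 2530 × 1001/24000 = 253253/2400 s.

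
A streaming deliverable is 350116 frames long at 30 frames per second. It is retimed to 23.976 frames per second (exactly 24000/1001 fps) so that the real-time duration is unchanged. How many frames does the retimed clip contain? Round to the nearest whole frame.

Frames at target rate = 350116 × (24000/1001) / (30) = 21545600/77 ≈ 279812.987.
Nearest whole frame: 279813.

279813 frames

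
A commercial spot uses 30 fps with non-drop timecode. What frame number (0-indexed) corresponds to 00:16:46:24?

Total seconds to the label: (0 × 3600 + 16 × 60 + 46) = 1006.
Frame index = 1006 × 30 + 24 = 30204.

frame 30204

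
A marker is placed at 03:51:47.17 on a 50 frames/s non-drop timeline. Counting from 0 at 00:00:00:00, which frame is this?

frame 695367

Total seconds to the label: (3 × 3600 + 51 × 60 + 47) = 13907.
Frame index = 13907 × 50 + 17 = 695367.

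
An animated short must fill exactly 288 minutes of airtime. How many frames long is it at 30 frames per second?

288 min = 17280 s.
Frames = 17280 × 30 = 518400.

518400 frames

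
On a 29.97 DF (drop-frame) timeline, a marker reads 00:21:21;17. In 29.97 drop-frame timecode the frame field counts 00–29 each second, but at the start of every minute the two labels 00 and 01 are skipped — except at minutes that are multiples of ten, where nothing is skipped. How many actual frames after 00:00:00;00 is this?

As if non-drop at 30 labels/s: (0 × 3600 + 21 × 60 + 21) × 30 + 17 = 38447.
Minute boundaries passed: 21; those not divisible by 10: 21 − 2 = 19; dropped labels = 2 × 19 = 38.
Actual frame index = 38447 − 38 = 38409.

38409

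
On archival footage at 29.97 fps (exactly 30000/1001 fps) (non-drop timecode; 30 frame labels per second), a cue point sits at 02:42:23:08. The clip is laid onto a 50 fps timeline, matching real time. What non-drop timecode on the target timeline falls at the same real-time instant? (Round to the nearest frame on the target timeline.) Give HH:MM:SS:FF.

Source frame index: (2×3600 + 42×60 + 23) × 30 + 8 = 292298.
Real time: 292298 / (30000/1001) = 146295149/15000 s.
Target frame: (146295149/15000) × (50) = 146295149/300 ≈ 487650.497 → 487650.
At 50 labels/s: frame 487650 → 02:42:33:00.

02:42:33:00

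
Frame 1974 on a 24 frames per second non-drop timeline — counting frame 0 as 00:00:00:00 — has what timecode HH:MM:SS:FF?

1974 ÷ 24 = 82 full seconds, remainder 6 frames.
82 s = 0 h 1 min 22 s.
Timecode: 00:01:22:06.

00:01:22:06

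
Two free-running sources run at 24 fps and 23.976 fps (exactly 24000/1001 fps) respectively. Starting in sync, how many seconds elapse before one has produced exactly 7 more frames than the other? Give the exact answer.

The gap grows by |24000/1001 − 24| = 24/1001 frames per second.
Time for a 7-frame gap: 7 ÷ (24/1001) = 7007/24 s.

7007/24 seconds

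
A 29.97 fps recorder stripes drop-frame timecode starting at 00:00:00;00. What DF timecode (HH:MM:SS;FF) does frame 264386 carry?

02:27:01;22

Each 10-minute DF block holds 10 × 60 × 30 − 9 × 2 = 17982 frames. 264386 ÷ 17982 → 14 full blocks, remainder 12638.
Within the partial block the first minute is 1800 frames and each further minute 1798, so 7 further minute boundaries passed. Total skipped labels = 18 × 14 + 2 × 7 = 266.
Non-drop label index = 264386 + 266 = 264652; at 30 labels/s that is 02:27:01:22, i.e. DF 02:27:01;22.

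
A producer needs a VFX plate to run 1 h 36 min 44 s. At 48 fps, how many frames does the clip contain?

278592 frames

1 h 36 min 44 s = 5804 s.
Frames = 5804 × 48 = 278592.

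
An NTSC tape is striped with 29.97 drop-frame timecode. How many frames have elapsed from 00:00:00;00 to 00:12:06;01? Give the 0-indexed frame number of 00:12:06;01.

Complete 10-minute blocks: 1, each 17982 frames → 17982.
Remaining 2 whole minutes in the current block: 1800 + 1 × 1798 = 3598 frames.
Within the current minute: 6 × 30 + 1 − 2 = 179 (labels ;00/;01 skipped at this minute). Total = 17982 + 3598 + 179 = 21759.

21759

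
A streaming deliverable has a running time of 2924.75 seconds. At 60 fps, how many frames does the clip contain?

175485 frames

Frames = 2924.75 × 60 = 175485.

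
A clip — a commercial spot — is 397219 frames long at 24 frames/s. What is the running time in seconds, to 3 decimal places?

16550.792 seconds

Running time = 397219 × 1/24 = 397219/24 s ≈ 16550.792 s.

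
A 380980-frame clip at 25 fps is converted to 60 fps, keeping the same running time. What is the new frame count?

914352 frames

Target frames = source frames × (target rate / source rate) = 380980 × (60)/(25) = 380980 × 12/5 = 914352.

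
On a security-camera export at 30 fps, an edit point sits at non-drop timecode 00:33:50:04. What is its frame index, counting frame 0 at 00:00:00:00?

Total seconds to the label: (0 × 3600 + 33 × 60 + 50) = 2030.
Frame index = 2030 × 30 + 4 = 60904.

60904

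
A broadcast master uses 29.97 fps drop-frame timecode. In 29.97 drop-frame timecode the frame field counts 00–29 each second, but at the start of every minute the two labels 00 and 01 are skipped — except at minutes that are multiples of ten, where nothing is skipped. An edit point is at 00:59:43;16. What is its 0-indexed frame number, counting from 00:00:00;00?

107398

As if non-drop at 30 labels/s: (0 × 3600 + 59 × 60 + 43) × 30 + 16 = 107506.
Minute boundaries passed: 59; those not divisible by 10: 59 − 5 = 54; dropped labels = 2 × 54 = 108.
Actual frame index = 107506 − 108 = 107398.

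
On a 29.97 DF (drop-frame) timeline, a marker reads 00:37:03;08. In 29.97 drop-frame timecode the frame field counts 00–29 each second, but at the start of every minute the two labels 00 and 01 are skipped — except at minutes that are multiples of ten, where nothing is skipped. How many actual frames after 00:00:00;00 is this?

As if non-drop at 30 labels/s: (0 × 3600 + 37 × 60 + 3) × 30 + 8 = 66698.
Minute boundaries passed: 37; those not divisible by 10: 37 − 3 = 34; dropped labels = 2 × 34 = 68.
Actual frame index = 66698 − 68 = 66630.

66630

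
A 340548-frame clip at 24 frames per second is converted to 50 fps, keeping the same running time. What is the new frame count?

709475 frames

Target frames = source frames × (target rate / source rate) = 340548 × (50)/(24) = 340548 × 25/12 = 709475.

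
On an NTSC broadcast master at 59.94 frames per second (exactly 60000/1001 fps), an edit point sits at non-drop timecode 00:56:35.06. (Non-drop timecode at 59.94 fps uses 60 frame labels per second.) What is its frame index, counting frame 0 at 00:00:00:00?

Total seconds to the label: (0 × 3600 + 56 × 60 + 35) = 3395.
Frame index = 3395 × 60 + 6 = 203706.

frame 203706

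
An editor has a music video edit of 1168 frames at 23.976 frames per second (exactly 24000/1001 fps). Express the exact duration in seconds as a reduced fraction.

73073/1500 seconds

Running time = 1168 ÷ (24000/1001) = 1168 × 1001/24000 = 73073/1500 s.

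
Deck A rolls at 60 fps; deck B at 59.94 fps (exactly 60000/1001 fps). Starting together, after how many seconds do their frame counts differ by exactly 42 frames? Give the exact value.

The gap grows by |60000/1001 − 60| = 60/1001 frames per second.
Time for a 42-frame gap: 42 ÷ (60/1001) = 700.7 s.

700.7 seconds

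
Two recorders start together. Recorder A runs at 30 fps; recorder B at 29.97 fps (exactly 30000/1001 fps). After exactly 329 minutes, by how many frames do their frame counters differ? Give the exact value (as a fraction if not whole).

329 min = 19740 s.
A emits 30 × 19740 = 592200 frames; B emits 30000/1001 × 19740 = 84600000/143.
Difference = 84600/143 frames (≈ 591.6084); B is behind A.

84600/143 frames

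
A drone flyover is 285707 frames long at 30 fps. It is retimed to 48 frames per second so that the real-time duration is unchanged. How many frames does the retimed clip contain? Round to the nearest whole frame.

457131 frames

Frames at target rate = 285707 × (48) / (30) = 2285656/5 ≈ 457131.200.
Nearest whole frame: 457131.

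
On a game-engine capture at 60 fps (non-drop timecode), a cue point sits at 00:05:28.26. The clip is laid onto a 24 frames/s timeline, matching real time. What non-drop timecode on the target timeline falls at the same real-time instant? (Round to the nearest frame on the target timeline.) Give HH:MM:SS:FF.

Source frame index: (0×3600 + 5×60 + 28) × 60 + 26 = 19706.
Real time: 19706 / (60) = 9853/30 s.
Target frame: (9853/30) × (24) = 39412/5 ≈ 7882.400 → 7882.
At 24 labels/s: frame 7882 → 00:05:28:10.

00:05:28:10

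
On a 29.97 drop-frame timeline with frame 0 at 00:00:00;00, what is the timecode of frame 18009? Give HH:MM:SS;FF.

Each 10-minute DF block holds 10 × 60 × 30 − 9 × 2 = 17982 frames. 18009 ÷ 17982 → 1 full block, remainder 27.
Within the partial block the first minute is 1800 frames and each further minute 1798, so 0 further minute boundaries passed. Total skipped labels = 18 × 1 + 2 × 0 = 18.
Non-drop label index = 18009 + 18 = 18027; at 30 labels/s that is 00:10:00:27, i.e. DF 00:10:00;27.

00:10:00;27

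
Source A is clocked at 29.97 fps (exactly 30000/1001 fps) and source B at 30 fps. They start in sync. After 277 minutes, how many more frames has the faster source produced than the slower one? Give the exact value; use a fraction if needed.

498600/1001 frames

277 min = 16620 s.
A emits 30000/1001 × 16620 = 498600000/1001 frames; B emits 30 × 16620 = 498600.
Difference = 498600/1001 frames (≈ 498.1019); B is ahead of A.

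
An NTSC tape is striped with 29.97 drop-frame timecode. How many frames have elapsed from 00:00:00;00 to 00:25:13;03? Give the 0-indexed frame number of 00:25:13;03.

45347

As if non-drop at 30 labels/s: (0 × 3600 + 25 × 60 + 13) × 30 + 3 = 45393.
Minute boundaries passed: 25; those not divisible by 10: 25 − 2 = 23; dropped labels = 2 × 23 = 46.
Actual frame index = 45393 − 46 = 45347.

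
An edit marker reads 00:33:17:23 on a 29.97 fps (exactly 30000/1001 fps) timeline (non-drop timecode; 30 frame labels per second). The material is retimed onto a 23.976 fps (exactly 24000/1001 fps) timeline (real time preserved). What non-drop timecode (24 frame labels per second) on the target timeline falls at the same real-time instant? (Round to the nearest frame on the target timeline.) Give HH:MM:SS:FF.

00:33:17:18

Source frame index: (0×3600 + 33×60 + 17) × 30 + 23 = 59933.
Real time: 59933 / (30000/1001) = 59992933/30000 s.
Target frame: (59992933/30000) × (24000/1001) = 239732/5 ≈ 47946.400 → 47946.
At 24 labels/s: frame 47946 → 00:33:17:18.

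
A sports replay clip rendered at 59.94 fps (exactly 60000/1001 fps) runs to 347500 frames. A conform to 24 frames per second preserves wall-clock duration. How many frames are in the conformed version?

Target frames = source frames × (target rate / source rate) = 347500 × (24)/(60000/1001) = 347500 × 1001/2500 = 139139.

139139 frames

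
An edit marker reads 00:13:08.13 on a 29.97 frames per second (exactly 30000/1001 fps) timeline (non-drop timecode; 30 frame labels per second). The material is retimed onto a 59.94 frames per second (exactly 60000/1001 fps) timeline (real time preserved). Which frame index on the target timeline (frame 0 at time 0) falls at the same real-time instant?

Source frame index: (0×3600 + 13×60 + 8) × 30 + 13 = 23653.
Real time: 23653 / (30000/1001) = 23676653/30000 s.
Target frame: (23676653/30000) × (60000/1001) = 47306.

frame 47306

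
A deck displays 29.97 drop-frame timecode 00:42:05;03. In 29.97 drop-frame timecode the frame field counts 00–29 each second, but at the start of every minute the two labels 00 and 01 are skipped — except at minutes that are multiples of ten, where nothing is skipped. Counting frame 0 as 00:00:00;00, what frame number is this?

75677

Complete 10-minute blocks: 4, each 17982 frames → 71928.
Remaining 2 whole minutes in the current block: 1800 + 1 × 1798 = 3598 frames.
Within the current minute: 5 × 30 + 3 − 2 = 151 (labels ;00/;01 skipped at this minute). Total = 71928 + 3598 + 151 = 75677.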